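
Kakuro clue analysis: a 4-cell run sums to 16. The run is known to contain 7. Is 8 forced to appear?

Counterexample: {1,2,6,7} sums to 16 under that restriction without using 8.

No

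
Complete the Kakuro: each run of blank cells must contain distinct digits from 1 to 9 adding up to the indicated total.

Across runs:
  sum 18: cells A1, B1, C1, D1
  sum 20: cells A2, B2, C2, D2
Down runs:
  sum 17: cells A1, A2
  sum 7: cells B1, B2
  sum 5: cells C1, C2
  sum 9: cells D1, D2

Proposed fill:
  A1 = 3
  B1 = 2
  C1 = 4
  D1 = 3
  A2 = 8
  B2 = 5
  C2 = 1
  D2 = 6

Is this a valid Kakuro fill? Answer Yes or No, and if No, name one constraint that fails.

No — the across run A1–D1 sums to 12, not 18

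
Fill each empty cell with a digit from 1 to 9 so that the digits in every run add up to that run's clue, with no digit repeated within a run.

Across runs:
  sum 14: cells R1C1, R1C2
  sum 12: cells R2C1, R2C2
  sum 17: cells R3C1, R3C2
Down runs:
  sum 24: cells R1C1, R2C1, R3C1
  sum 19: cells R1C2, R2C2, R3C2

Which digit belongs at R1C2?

6

17 in 2 cells must be {8,9}; 24 in 3 cells must be {7,8,9}.
Nothing is forced directly, so branch on R3C2, whose candidates are 8 or 9. If R3C2 = 9: that forces R3C1 = 8, R1C1 = 9, after which R1C2 would have to be in {5} for the 14 across but in {2,3,4,6,7,8} for the 19 down — contradiction. So R3C2 = 8.
R3C1 = 17 − 8 = 9 completes the 17 across.
Given what's placed, R1C1 must be 8 to fit the 14 across and 24 down.
R1C2 = 14 − 8 = 6 completes the 14 across.
R2C1 = 24 − 17 = 7 completes the 24 down.
R2C2 = 12 − 7 = 5 completes the 12 across.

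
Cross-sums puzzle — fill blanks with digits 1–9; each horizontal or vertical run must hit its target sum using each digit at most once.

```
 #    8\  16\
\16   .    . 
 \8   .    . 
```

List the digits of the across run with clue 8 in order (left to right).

1 7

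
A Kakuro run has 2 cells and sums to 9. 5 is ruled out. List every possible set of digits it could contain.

2 distinct digits from 1–9 sum between 3 and 17.
Dropping sets that contain 5.

{1,8}; {2,7}; {3,6}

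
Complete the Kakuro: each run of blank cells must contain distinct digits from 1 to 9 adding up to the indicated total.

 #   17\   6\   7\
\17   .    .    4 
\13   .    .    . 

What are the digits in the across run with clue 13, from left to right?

9, 1, 3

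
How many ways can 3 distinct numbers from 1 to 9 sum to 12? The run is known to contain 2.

3

3 distinct digits from 1–9 sum between 6 and 24.
Keeping only sets containing 2.
Enumerating: {1,2,9}, {2,3,7}, {2,4,6}.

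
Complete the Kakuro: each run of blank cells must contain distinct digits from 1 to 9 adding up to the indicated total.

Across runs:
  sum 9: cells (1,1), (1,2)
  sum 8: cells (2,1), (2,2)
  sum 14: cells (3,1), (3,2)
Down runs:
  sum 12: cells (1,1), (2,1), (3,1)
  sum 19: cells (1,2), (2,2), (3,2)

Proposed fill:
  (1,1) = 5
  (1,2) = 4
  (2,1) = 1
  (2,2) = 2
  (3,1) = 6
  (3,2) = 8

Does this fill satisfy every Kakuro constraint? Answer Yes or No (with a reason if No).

No — the across run (2,1)–(2,2) sums to 3, not 8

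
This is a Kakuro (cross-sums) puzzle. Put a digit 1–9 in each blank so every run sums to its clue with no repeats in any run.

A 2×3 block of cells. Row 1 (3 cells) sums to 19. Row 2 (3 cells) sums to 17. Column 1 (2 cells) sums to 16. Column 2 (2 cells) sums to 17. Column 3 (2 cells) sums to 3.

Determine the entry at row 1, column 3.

2

16 in 2 cells must be {7,9}; 17 in 2 cells must be {8,9}; 3 in 2 cells must be {1,2}.
The 19 across and the 3 down share only 2, so (1,3) = 2.
(2,3) = 3 − 2 = 1 completes the 3 down.
Given what's placed, (1,1) must be 9 to fit the 19 across and 16 down.
(1,2) = 19 − 11 = 8 completes the 19 across.
(2,1) = 16 − 9 = 7 completes the 16 down.
(2,2) = 17 − 8 = 9 completes the 17 across.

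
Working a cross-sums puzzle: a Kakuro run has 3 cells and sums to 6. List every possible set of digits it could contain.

3 distinct digits from 1–9 sum between 6 and 24.
Only one set works: {1,2,3}.

{1,2,3}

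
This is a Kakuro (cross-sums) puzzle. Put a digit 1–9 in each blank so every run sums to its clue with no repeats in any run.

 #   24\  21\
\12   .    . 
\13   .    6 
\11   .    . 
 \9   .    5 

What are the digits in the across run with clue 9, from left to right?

R2C1 = 13 − 6 = 7 completes the 13 across.
R4C1 = 9 − 5 = 4 completes the 9 across.
No cell is forced outright now. R1C1 can only be 5 or 8 (the digits allowed by both its 12 across and its 24 down). If R1C1 = 8: then R1C2 would have to be in {4} for the 12 across but in {1,2,3,7,8,9} for the 21 down — contradiction. So R1C1 = 5.
R1C2 = 12 − 5 = 7 completes the 12 across.
R3C1 = 24 − 16 = 8 completes the 24 down.
R3C2 = 11 − 8 = 3 completes the 11 across.

4, 5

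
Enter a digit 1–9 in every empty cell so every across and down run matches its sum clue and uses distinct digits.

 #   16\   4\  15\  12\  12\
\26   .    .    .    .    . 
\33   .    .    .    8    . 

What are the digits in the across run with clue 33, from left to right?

16 in 2 cells must be {7,9}; 4 in 2 cells must be {1,3}.
R1C4 = 12 − 8 = 4 completes the 12 down.
Given what's placed, R2C2 must be 3 to fit the 33 across and 4 down.
R1C2 = 4 − 3 = 1 completes the 4 down.
No cell is forced outright now. R2C5 can only be 7 or 9 (the digits allowed by both its 33 across and its 12 down). If R2C5 = 9: then R1C5 would have to be in {5,6,7,8,9} for the 26 across but in {3} for the 12 down — contradiction. So R2C5 = 7.
R1C5 = 12 − 7 = 5 completes the 12 down.
Given what's placed, R2C1 must be 9 to fit the 33 across and 16 down.
R2C3 = 33 − 27 = 6 completes the 33 across.

9 3 6 8 7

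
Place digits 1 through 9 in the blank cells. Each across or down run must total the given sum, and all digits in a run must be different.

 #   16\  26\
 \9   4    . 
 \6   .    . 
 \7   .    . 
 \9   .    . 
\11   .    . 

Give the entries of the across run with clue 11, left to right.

3 8

16 in 5 cells must be {1,2,3,4,6}.
R1C2 = 9 − 4 = 5 completes the 9 across.
Nothing is forced directly, so branch on R2C1, whose candidates are 1 or 2. If R2C1 = 1: then R2C2 would have to be in {5} for the 6 across but in {1,2,3,4,6,7,8,9} for the 26 down — contradiction. So R2C1 = 2.
R2C2 = 6 − 2 = 4 completes the 6 across.
No cell is forced outright now. R5C1 can only be 3 or 6 (the digits allowed by both its 11 across and its 16 down). If R5C1 = 6: then R5C2 would have to be in {5} for the 11 across but in {1,2,3,6,7,8,9} for the 26 down — contradiction. So R5C1 = 3.
R5C2 = 11 − 3 = 8 completes the 11 across.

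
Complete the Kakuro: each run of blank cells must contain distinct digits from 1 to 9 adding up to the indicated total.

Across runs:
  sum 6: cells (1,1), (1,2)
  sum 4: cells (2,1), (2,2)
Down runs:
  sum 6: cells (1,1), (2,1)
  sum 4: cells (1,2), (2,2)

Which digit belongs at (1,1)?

5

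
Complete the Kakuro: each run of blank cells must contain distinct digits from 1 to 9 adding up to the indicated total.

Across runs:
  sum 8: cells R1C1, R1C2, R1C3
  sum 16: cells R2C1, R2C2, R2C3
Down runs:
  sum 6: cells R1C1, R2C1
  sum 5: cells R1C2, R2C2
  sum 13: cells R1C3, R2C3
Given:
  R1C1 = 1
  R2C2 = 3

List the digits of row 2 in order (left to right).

R1C2 = 5 − 3 = 2 completes the 5 down.
R1C3 = 8 − 3 = 5 completes the 8 across.
R2C1 = 6 − 1 = 5 completes the 6 down.
R2C3 = 16 − 8 = 8 completes the 16 across.

5 3 8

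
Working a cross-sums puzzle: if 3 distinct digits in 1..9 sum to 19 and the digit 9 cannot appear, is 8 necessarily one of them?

Yes

Every partition of 19 into 3 distinct digits under that restriction includes 8: {4,7,8}, {5,6,8}.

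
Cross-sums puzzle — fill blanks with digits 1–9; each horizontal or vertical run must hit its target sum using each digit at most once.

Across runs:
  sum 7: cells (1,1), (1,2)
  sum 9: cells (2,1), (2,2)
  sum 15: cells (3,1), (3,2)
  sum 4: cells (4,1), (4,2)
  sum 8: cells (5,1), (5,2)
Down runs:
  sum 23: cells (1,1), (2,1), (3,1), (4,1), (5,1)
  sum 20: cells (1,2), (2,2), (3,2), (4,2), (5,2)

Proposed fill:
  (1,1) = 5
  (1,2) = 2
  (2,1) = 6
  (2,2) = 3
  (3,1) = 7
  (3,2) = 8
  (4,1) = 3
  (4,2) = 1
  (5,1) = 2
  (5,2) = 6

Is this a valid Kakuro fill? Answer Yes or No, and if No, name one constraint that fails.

Yes

Across: 5+2=7; 6+3=9; 7+8=15; 3+1=4; 2+6=8. Down: 5+6+7+3+2=23; 2+3+8+1+6=20. No digit repeats within any run.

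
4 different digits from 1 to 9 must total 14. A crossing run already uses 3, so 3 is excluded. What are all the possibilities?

4 distinct digits from 1–9 sum between 10 and 30.
Dropping sets that contain 3.

{1,2,4,7}; {1,2,5,6}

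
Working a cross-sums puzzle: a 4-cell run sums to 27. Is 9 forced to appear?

Yes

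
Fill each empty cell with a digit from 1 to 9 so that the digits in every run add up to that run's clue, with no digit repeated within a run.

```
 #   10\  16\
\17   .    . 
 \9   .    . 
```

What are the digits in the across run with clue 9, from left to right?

17 in 2 cells must be {8,9}; 16 in 2 cells must be {7,9}.
The 17 across and the 16 down share only 9, so R1C2 = 9.
R2C2 = 16 − 9 = 7 completes the 16 down.
R1C1 = 17 − 9 = 8 completes the 17 across.
R2C1 = 9 − 7 = 2 completes the 9 across.

2, 7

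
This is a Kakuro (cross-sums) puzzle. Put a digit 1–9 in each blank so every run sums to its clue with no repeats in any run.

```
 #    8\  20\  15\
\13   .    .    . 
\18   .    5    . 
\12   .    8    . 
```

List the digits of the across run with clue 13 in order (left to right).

R1C2 = 20 − 13 = 7 completes the 20 down.
Given what's placed, R2C1 must be 4 to fit the 18 across and 8 down.
R2C3 = 18 − 9 = 9 completes the 18 across.
R3C3 = 1: the only remaining digit allowed by both the 12 across and the 15 down.
Given what's placed, R1C1 must be 1 to fit the 13 across and 8 down.
R1C3 = 13 − 8 = 5 completes the 13 across.
R3C1 = 12 − 9 = 3 completes the 12 across.

1, 7, 5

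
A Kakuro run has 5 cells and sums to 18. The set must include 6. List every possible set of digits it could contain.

{1,2,4,5,6}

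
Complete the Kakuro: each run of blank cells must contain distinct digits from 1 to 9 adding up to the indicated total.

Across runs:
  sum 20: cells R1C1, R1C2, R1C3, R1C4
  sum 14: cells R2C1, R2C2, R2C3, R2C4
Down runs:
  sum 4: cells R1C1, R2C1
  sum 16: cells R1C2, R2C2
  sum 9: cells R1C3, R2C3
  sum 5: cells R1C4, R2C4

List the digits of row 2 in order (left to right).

4 in 2 cells must be {1,3}; 16 in 2 cells must be {7,9}.
Only 7 fits R2C2 under both its across sum 14 and down sum 16.
R1C2 = 16 − 7 = 9 completes the 16 down.
Given what's placed, R2C1 must be 1 to fit the 14 across and 4 down.
R1C1 = 4 − 1 = 3 completes the 4 down.
No cell is forced outright now. R2C3 can only be 2 or 4 (the digits allowed by both its 14 across and its 9 down). If R2C3 = 4: then R1C3 would have to be in {1,2,6,7} for the 20 across but in {5} for the 9 down — contradiction. So R2C3 = 2.
R1C3 = 9 − 2 = 7 completes the 9 down.
R1C4 = 20 − 19 = 1 completes the 20 across.
R2C4 = 14 − 10 = 4 completes the 14 across.

1 7 2 4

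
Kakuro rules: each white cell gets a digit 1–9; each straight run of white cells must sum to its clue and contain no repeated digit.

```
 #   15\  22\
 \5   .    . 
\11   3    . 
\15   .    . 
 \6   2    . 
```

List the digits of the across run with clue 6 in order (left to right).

2 4

R2C2 = 11 − 3 = 8 completes the 11 across.
R4C2 = 6 − 2 = 4 completes the 6 across.
Nothing is forced directly, so branch on R1C1, whose candidates are 1 or 4. If R1C1 = 1: then R1C2 would have to be in {4} for the 5 across but in {1,3,7,9} for the 22 down — contradiction. So R1C1 = 4.
R1C2 = 5 − 4 = 1 completes the 5 across.
R3C1 = 15 − 9 = 6 completes the 15 down.
R3C2 = 15 − 6 = 9 completes the 15 across.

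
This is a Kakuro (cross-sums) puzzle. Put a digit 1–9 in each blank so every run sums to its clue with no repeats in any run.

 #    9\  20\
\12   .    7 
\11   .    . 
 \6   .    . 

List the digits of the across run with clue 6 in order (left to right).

R1C1 = 12 − 7 = 5 completes the 12 across.
Given what's placed, R2C1 must be 3 to fit the 11 across and 9 down.
R2C2 = 11 − 3 = 8 completes the 11 across.
R3C1 = 9 − 8 = 1 completes the 9 down.
R3C2 = 6 − 1 = 5 completes the 6 across.

1 5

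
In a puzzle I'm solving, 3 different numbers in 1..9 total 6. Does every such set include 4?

The only way to make 6 from 3 distinct digits is {1,2,3}, which does not contain 4.

No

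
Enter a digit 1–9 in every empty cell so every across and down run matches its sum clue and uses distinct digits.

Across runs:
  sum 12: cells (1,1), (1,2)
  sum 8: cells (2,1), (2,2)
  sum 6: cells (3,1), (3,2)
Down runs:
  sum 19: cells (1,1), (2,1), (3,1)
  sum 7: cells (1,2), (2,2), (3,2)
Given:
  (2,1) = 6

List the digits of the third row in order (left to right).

5 1

7 in 3 cells must be {1,2,4}.
The 12 across and the 7 down share only 4, so (1,2) = 4.
(2,2) = 8 − 6 = 2 completes the 8 across.
(3,2) = 7 − 6 = 1 completes the 7 down.
(1,1) = 12 − 4 = 8 completes the 12 across.
(3,1) = 6 − 1 = 5 completes the 6 across.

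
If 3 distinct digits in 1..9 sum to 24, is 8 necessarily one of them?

The only way to make 24 from 3 distinct digits is {7,8,9}, which contains 8.

Yes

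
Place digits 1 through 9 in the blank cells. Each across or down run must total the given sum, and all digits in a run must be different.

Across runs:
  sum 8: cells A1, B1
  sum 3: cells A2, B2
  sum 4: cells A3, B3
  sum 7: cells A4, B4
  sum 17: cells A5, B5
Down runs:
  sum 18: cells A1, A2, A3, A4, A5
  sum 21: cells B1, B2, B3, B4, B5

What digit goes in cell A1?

3 in 2 cells must be {1,2}; 4 in 2 cells must be {1,3}; 17 in 2 cells must be {8,9}.
Only 8 fits A5 under both its across sum 17 and down sum 18.
B5 = 17 − 8 = 9 completes the 17 across.
Nothing is forced directly, so branch on A2, whose candidates are 1 or 2. If A2 = 2: that forces B2 = 1, B3 = 3, A3 = 1, A1 = 3, after which B1 would have to be in {5} for the 8 across but in {2,6} for the 21 down — contradiction. So A2 = 1.
B2 = 3 − 1 = 2 completes the 3 across.
A3 = 3: the only remaining digit allowed by both the 4 across and the 18 down.
B3 = 4 − 3 = 1 completes the 4 across.
Given what's placed, A1 must be 2 to fit the 8 across and 18 down.

2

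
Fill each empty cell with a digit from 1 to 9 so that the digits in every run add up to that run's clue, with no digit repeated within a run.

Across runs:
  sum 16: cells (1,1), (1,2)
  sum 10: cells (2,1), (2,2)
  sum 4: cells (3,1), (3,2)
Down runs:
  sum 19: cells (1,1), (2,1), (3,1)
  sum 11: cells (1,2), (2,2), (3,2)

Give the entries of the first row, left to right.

9, 7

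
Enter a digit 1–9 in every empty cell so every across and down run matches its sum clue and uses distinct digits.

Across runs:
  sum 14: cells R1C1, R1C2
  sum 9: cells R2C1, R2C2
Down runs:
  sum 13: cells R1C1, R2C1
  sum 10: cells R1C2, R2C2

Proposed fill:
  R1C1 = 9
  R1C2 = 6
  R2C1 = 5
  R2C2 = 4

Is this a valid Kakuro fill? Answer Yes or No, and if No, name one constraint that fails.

No — the down run R1C1–R2C1 sums to 14, not 13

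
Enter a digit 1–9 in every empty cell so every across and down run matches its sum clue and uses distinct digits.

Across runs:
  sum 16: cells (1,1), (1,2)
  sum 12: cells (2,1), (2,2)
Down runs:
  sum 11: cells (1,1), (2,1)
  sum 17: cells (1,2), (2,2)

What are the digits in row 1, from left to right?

7 9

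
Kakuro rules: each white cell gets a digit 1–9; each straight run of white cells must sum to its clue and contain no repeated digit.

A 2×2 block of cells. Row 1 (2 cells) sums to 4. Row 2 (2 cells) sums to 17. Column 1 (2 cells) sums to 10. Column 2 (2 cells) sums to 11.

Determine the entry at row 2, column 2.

8

4 in 2 cells must be {1,3}; 17 in 2 cells must be {8,9}.
The 4 across and the 11 down share only 3, so (1,2) = 3.
(2,2) = 11 − 3 = 8 completes the 11 down.
(1,1) = 4 − 3 = 1 completes the 4 across.
(2,1) = 17 − 8 = 9 completes the 17 across.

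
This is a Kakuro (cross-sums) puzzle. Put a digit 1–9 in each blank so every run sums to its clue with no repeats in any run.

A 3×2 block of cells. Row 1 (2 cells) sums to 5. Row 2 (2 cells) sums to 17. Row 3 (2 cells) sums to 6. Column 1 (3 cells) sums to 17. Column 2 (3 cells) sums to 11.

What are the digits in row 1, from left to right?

3, 2

17 in 2 cells must be {8,9}.
The 17 across and the 11 down share only 8, so (2,2) = 8.
(2,1) = 17 − 8 = 9 completes the 17 across.
Nothing is forced directly, so branch on (1,2), whose candidates are 1 or 2. If (1,2) = 1: then (1,1) would have to be in {4} for the 5 across but in {1,2,3,5,6,7} for the 17 down — contradiction. So (1,2) = 2.
(1,1) = 5 − 2 = 3 completes the 5 across.
(3,1) = 17 − 12 = 5 completes the 17 down.
(3,2) = 6 − 5 = 1 completes the 6 across.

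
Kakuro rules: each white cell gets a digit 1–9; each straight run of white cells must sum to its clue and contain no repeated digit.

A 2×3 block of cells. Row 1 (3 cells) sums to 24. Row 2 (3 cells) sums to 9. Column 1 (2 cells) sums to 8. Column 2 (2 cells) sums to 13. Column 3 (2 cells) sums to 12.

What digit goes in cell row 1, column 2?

24 in 3 cells must be {7,8,9}.
The 24 across and the 8 down share only 7, so (1,1) = 7.
(2,1) = 8 − 7 = 1 completes the 8 down.
Nothing is forced directly, so branch on (2,2), whose candidates are 5 or 6. If (2,2) = 6: then (1,2) would have to be in {8,9} for the 24 across but in {7} for the 13 down — contradiction. So (2,2) = 5.
(1,2) = 13 − 5 = 8 completes the 13 down.
(1,3) = 24 − 15 = 9 completes the 24 across.
(2,3) = 9 − 6 = 3 completes the 9 across.

8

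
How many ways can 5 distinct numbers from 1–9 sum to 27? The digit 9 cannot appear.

5 distinct digits from 1–9 sum between 15 and 35.
Dropping sets that contain 9.
Enumerating: {1,5,6,7,8}, {2,4,6,7,8}, {3,4,5,7,8}.

3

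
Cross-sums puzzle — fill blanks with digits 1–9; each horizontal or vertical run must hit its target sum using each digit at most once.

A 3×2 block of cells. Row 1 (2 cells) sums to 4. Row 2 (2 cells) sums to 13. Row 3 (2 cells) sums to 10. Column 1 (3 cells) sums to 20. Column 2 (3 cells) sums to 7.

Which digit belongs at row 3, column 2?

2

4 in 2 cells must be {1,3}; 7 in 3 cells must be {1,2,4}.
The 4 across and the 20 down share only 3, so (1,1) = 3.
(1,2) = 4 − 3 = 1 completes the 4 across.
Given what's placed, (2,2) must be 4 to fit the 13 across and 7 down.
(3,2) = 7 − 5 = 2 completes the 7 down.
(2,1) = 13 − 4 = 9 completes the 13 across.
(3,1) = 10 − 2 = 8 completes the 10 across.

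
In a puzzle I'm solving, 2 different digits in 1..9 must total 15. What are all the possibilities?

{6,9}; {7,8}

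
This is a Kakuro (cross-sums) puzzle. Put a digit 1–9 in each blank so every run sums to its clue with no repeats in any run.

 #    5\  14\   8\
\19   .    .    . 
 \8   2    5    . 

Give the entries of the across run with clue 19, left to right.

R1C1 = 5 − 2 = 3 completes the 5 down.
R1C2 = 14 − 5 = 9 completes the 14 down.
R1C3 = 19 − 12 = 7 completes the 19 across.
R2C3 = 8 − 7 = 1 completes the 8 across.

3, 9, 7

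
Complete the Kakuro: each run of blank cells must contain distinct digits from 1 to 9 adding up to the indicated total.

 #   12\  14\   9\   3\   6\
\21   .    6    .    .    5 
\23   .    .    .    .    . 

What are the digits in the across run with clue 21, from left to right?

7, 6, 2, 1, 5

3 in 2 cells must be {1,2}.
Given what's placed, R1C1 must be 7 to fit the 21 across and 12 down.
R2C1 = 12 − 7 = 5 completes the 12 down.
R2C2 = 14 − 6 = 8 completes the 14 down.
R2C5 = 6 − 5 = 1 completes the 6 down.
R2C4 = 2: the only remaining digit allowed by both the 23 across and the 3 down.
R1C4 = 3 − 2 = 1 completes the 3 down.
R2C3 = 23 − 16 = 7 completes the 23 across.
R1C3 = 21 − 19 = 2 completes the 21 across.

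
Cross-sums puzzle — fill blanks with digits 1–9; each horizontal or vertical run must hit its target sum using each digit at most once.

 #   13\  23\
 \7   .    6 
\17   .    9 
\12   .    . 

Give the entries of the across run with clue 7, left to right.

17 in 2 cells must be {8,9}; 23 in 3 cells must be {6,8,9}.
R1C1 = 7 − 6 = 1 completes the 7 across.
R2C1 = 17 − 9 = 8 completes the 17 across.
R3C1 = 13 − 9 = 4 completes the 13 down.
R3C2 = 12 − 4 = 8 completes the 12 across.

1 6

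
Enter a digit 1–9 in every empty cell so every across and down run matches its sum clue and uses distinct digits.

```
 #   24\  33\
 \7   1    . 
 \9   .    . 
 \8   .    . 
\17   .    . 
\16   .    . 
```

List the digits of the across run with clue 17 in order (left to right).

17 in 2 cells must be {8,9}; 16 in 2 cells must be {7,9}.
R1C2 = 7 − 1 = 6 completes the 7 across.
Nothing is forced directly, so branch on R3C2, whose candidates are 3 or 7. If R3C2 = 7: then R3C1 would have to be in {1} for the 8 across but in {2,3,4,5,6,7,8,9} for the 24 down — contradiction. So R3C2 = 3.
R3C1 = 8 − 3 = 5 completes the 8 across.
No cell is forced outright now. R2C2 can only be 7 or 8 (the digits allowed by both its 9 across and its 33 down). If R2C2 = 8: then R2C1 would have to be in {1} for the 9 across but in {2,3,4,6,7,8,9} for the 24 down — contradiction. So R2C2 = 7.
R2C1 = 9 − 7 = 2 completes the 9 across.
R4C1 = 9: the only remaining digit allowed by both the 17 across and the 24 down.
R4C2 = 17 − 9 = 8 completes the 17 across.

9 8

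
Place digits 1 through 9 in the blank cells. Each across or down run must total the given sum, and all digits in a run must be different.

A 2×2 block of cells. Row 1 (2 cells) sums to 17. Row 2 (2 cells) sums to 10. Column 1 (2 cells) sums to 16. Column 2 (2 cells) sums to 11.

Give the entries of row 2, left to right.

7 3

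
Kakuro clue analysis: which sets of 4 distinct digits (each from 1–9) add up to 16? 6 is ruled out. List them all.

{1,2,4,9}; {1,2,5,8}; {1,3,4,8}; {1,3,5,7}; {2,3,4,7}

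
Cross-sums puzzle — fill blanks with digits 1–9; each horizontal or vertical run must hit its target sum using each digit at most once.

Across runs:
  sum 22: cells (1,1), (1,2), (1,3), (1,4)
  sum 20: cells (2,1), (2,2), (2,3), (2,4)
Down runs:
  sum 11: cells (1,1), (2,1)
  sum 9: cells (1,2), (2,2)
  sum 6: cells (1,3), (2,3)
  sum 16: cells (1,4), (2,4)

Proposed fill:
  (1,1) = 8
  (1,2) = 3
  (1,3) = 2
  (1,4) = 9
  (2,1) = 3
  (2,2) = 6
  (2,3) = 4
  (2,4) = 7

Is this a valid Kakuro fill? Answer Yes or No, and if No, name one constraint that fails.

Across: 8+3+2+9=22; 3+6+4+7=20. Down: 8+3=11; 3+6=9; 2+4=6; 9+7=16. No digit repeats within any run.

Yes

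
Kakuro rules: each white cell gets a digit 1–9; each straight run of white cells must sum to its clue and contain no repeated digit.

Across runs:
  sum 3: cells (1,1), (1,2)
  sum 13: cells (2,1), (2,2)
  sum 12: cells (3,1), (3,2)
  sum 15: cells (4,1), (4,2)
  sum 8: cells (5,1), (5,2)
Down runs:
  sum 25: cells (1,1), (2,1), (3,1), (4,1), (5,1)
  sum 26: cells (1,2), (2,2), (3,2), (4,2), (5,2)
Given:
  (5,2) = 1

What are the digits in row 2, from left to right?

3 in 2 cells must be {1,2}.
(1,2) = 2: the only remaining digit allowed by both the 3 across and the 26 down.
(5,1) = 8 − 1 = 7 completes the 8 across.
(1,1) = 3 − 2 = 1 completes the 3 across.
No cell is forced outright now. (3,2) can only be 8 or 9 (the digits allowed by both its 12 across and its 26 down). If (3,2) = 8: that forces (3,1) = 4, (4,1) = 8, after which (4,2) would have to be in {7} for the 15 across but in {6,9} for the 26 down — contradiction. So (3,2) = 9.
(3,1) = 12 − 9 = 3 completes the 12 across.
No cell is forced outright now. (2,2) can only be 6 or 8 (the digits allowed by both its 13 across and its 26 down). If (2,2) = 6: then (2,1) would have to be in {7} for the 13 across but in {5,6,8,9} for the 25 down — contradiction. So (2,2) = 8.
(2,1) = 13 − 8 = 5 completes the 13 across.

5 8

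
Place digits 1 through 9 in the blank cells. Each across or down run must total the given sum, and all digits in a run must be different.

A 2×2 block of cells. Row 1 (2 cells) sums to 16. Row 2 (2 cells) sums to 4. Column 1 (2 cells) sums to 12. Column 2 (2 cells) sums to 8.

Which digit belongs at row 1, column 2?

7

16 in 2 cells must be {7,9}; 4 in 2 cells must be {1,3}.
The 16 across and the 8 down share only 7, so (1,2) = 7.
The 4 across and the 12 down share only 3, so (2,1) = 3.
(2,2) = 4 − 3 = 1 completes the 4 across.
(1,1) = 16 − 7 = 9 completes the 16 across.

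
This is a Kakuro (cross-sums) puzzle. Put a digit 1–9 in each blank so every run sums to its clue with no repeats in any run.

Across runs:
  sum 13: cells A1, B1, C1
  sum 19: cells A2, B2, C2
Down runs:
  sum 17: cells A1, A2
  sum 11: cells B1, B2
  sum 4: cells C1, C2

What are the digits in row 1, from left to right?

17 in 2 cells must be {8,9}; 4 in 2 cells must be {1,3}.
The 19 across and the 4 down share only 3, so C2 = 3.
C1 = 4 − 3 = 1 completes the 4 down.
Given what's placed, A2 must be 9 to fit the 19 across and 17 down.
B2 = 19 − 12 = 7 completes the 19 across.
A1 = 17 − 9 = 8 completes the 17 down.
B1 = 13 − 9 = 4 completes the 13 across.

8, 4, 1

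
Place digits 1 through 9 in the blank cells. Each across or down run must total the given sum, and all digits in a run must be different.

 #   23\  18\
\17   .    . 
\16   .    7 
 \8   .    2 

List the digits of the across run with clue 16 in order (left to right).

9 7

17 in 2 cells must be {8,9}; 16 in 2 cells must be {7,9}; 23 in 3 cells must be {6,8,9}.
R1C2 = 18 − 9 = 9 completes the 18 down.
R2C1 = 16 − 7 = 9 completes the 16 across.
R3C1 = 8 − 2 = 6 completes the 8 across.
R1C1 = 17 − 9 = 8 completes the 17 across.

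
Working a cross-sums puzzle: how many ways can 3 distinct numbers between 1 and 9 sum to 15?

8

3 distinct digits from 1–9 sum between 6 and 24.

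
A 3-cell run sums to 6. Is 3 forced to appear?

Yes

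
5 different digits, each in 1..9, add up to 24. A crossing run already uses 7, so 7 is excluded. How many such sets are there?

5

5 distinct digits from 1–9 sum between 15 and 35.
Dropping sets that contain 7.
Enumerating: {1,2,4,8,9}, {1,3,5,6,9}, {1,4,5,6,8}, {2,3,4,6,9}, {2,3,5,6,8}.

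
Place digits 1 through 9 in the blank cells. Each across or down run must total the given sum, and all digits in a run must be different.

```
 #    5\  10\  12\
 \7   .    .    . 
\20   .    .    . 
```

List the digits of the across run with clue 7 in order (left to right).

2 1 4

7 in 3 cells must be {1,2,4}.
The 7 across and the 12 down share only 4, so R1C3 = 4.
R2C3 = 12 − 4 = 8 completes the 12 down.
Given what's placed, R2C1 must be 3 to fit the 20 across and 5 down.
R2C2 = 20 − 11 = 9 completes the 20 across.
R1C1 = 5 − 3 = 2 completes the 5 down.
R1C2 = 7 − 6 = 1 completes the 7 across.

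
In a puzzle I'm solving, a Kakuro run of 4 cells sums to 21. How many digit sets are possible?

11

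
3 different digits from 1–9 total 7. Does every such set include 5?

No

The only way to make 7 from 3 distinct digits is {1,2,4}, which does not contain 5.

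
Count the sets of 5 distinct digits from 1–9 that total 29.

8

5 distinct digits from 1–9 sum between 15 and 35.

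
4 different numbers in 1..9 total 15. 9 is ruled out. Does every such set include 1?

Counterexample: {2,3,4,6} sums to 15 under that restriction without using 1.

No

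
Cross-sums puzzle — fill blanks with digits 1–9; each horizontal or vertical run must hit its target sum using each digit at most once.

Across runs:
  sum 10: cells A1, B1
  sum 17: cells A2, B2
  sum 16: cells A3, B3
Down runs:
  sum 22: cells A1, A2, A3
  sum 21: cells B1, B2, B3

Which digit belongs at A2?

9

17 in 2 cells must be {8,9}; 16 in 2 cells must be {7,9}.
Nothing is forced directly, so branch on A2, whose candidates are 8 or 9. If A2 = 8: that forces A1 = 9, after which B1 would have to be in {1} for the 10 across but in {4,5,6,7,8,9} for the 21 down — contradiction. So A2 = 9.
B2 = 17 − 9 = 8 completes the 17 across.
Given what's placed, A3 must be 7 to fit the 16 across and 22 down.
B3 = 16 − 7 = 9 completes the 16 across.
A1 = 22 − 16 = 6 completes the 22 down.
B1 = 10 − 6 = 4 completes the 10 across.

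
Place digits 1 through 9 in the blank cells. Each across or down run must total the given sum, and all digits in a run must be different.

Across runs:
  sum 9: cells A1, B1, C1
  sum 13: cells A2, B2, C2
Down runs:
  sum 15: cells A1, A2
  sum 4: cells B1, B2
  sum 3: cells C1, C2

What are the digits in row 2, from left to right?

4 in 2 cells must be {1,3}; 3 in 2 cells must be {1,2}.
The 9 across and the 15 down share only 6, so A1 = 6.
Given what's placed, B1 must be 1 to fit the 9 across and 4 down.
C1 = 9 − 7 = 2 completes the 9 across.
A2 = 15 − 6 = 9 completes the 15 down.
B2 = 4 − 1 = 3 completes the 4 down.
C2 = 13 − 12 = 1 completes the 13 across.

9 3 1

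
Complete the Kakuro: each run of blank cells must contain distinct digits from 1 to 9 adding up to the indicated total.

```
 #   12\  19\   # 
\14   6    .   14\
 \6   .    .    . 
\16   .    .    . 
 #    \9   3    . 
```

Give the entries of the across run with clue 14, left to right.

6, 8

6 in 3 cells must be {1,2,3}.
R1C2 = 14 − 6 = 8 completes the 14 across.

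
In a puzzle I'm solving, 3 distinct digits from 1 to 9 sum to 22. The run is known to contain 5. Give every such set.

3 distinct digits from 1–9 sum between 6 and 24.
Keeping only sets containing 5.
Only one set works: {5,8,9}.

{5,8,9}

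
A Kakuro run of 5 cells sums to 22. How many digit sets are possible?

5 distinct digits from 1–9 sum between 15 and 35.

9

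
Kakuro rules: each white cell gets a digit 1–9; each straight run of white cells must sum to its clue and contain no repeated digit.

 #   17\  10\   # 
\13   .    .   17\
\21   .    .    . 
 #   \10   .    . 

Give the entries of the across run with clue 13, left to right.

17 in 2 cells must be {8,9}.
Nothing is forced directly, so branch on R1C1, whose candidates are 8 or 9. If R1C1 = 9: that forces R1C2 = 4, R2C1 = 8, after which R2C2 would have to be in {4,6,7,9} for the 21 across but in {1,5} for the 10 down — contradiction. So R1C1 = 8.
R1C2 = 13 − 8 = 5 completes the 13 across.
R2C1 = 17 − 8 = 9 completes the 17 down.
R2C2 = 4: the only remaining digit allowed by both the 21 across and the 10 down.
R2C3 = 21 − 13 = 8 completes the 21 across.
R3C2 = 10 − 9 = 1 completes the 10 down.
R3C3 = 10 − 1 = 9 completes the 10 across.

8 5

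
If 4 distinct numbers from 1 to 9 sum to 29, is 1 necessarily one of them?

The only way to make 29 from 4 distinct digits is {5,7,8,9}, which does not contain 1.

No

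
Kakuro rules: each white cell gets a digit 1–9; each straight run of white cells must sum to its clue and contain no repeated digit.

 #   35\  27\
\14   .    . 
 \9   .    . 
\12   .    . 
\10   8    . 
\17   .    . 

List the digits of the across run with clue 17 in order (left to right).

17 in 2 cells must be {8,9}; 35 in 5 cells must be {5,6,7,8,9}.
R4C2 = 10 − 8 = 2 completes the 10 across.
Given what's placed, R5C1 must be 9 to fit the 17 across and 35 down.
R5C2 = 17 − 9 = 8 completes the 17 across.

9 8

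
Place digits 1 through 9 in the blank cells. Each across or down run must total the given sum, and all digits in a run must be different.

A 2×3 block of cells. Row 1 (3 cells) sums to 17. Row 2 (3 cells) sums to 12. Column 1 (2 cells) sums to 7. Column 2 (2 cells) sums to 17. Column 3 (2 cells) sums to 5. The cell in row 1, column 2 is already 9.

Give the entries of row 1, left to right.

17 in 2 cells must be {8,9}.
(2,2) = 17 − 9 = 8 completes the 17 down.
Nothing is forced directly, so branch on (2,1), whose candidates are 1 or 3. If (2,1) = 3: then (1,1) would have to be in {1,2,3,5,6,7} for the 17 across but in {4} for the 7 down — contradiction. So (2,1) = 1.
(1,1) = 7 − 1 = 6 completes the 7 down.
(1,3) = 17 − 15 = 2 completes the 17 across.
(2,3) = 12 − 9 = 3 completes the 12 across.

6 9 2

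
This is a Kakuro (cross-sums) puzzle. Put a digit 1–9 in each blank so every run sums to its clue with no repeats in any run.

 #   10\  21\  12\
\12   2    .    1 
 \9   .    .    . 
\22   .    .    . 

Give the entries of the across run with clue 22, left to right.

R1C2 = 12 − 3 = 9 completes the 12 across.
No cell is forced outright now. R2C2 can only be 4 or 5 (the digits allowed by both its 9 across and its 21 down). If R2C2 = 5: that forces R2C3 = 3, R3C2 = 7, after which R3C3 would have to be in {6,9} for the 22 across but in {8} for the 12 down — contradiction. So R2C2 = 4.
R2C1 = 3: the only remaining digit allowed by both the 9 across and the 10 down.
R2C3 = 9 − 7 = 2 completes the 9 across.
R3C1 = 10 − 5 = 5 completes the 10 down.
R3C2 = 21 − 13 = 8 completes the 21 down.
R3C3 = 22 − 13 = 9 completes the 22 across.

5 8 9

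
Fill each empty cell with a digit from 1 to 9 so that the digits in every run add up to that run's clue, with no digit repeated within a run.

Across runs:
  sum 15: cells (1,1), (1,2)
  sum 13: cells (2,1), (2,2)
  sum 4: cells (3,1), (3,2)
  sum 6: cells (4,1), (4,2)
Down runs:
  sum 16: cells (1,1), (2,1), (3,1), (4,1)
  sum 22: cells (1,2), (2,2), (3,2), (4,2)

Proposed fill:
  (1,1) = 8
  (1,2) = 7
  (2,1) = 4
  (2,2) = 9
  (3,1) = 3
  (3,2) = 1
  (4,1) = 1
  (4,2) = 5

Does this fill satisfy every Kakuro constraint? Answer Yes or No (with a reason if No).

Across: 8+7=15; 4+9=13; 3+1=4; 1+5=6. Down: 8+4+3+1=16; 7+9+1+5=22. No digit repeats within any run.

Yes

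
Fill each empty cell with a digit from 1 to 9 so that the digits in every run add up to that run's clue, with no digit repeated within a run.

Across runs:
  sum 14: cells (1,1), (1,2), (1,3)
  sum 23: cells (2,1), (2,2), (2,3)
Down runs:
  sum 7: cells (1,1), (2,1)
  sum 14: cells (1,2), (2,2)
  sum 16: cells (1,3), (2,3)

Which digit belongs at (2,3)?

9

23 in 3 cells must be {6,8,9}; 16 in 2 cells must be {7,9}.
The 23 across and the 7 down share only 6, so (2,1) = 6.
Given what's placed, (2,3) must be 9 to fit the 23 across and 16 down.
(1,1) = 7 − 6 = 1 completes the 7 down.
(1,3) = 16 − 9 = 7 completes the 16 down.
(2,2) = 23 − 15 = 8 completes the 23 across.
(1,2) = 14 − 8 = 6 completes the 14 across.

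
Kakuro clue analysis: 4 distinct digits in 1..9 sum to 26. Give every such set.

{2,7,8,9}; {3,6,8,9}; {4,5,8,9}; {4,6,7,9}; {5,6,7,8}

4 distinct digits from 1–9 sum between 10 and 30.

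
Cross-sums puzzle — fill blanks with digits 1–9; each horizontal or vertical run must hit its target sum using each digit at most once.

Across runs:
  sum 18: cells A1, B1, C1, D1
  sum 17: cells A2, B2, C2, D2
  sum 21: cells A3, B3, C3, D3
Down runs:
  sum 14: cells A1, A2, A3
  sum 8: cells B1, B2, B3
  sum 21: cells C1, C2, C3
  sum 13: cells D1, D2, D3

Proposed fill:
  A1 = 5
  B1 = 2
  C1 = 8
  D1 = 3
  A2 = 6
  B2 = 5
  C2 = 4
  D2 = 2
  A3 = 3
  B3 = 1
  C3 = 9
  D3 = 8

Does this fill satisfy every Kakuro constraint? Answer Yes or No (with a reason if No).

Across: 5+2+8+3=18; 6+5+4+2=17; 3+1+9+8=21. Down: 5+6+3=14; 2+5+1=8; 8+4+9=21; 3+2+8=13. No digit repeats within any run.

Yes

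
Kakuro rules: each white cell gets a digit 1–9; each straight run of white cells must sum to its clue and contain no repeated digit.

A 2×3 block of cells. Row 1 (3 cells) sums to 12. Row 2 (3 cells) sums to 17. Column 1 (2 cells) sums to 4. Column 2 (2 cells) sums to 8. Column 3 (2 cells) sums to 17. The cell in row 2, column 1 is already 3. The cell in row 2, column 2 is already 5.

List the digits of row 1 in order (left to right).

1 3 8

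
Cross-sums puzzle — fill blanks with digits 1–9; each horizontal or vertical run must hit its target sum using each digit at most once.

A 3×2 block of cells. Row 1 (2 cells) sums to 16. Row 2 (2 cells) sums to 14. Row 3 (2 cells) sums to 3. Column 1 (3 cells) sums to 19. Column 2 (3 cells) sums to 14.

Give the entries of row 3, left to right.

2 1

16 in 2 cells must be {7,9}; 3 in 2 cells must be {1,2}.
The 3 across and the 19 down share only 2, so (3,1) = 2.
(3,2) = 3 − 2 = 1 completes the 3 across.
Given what's placed, (1,1) must be 9 to fit the 16 across and 19 down.
(1,2) = 16 − 9 = 7 completes the 16 across.
(2,1) = 19 − 11 = 8 completes the 19 down.
(2,2) = 14 − 8 = 6 completes the 14 across.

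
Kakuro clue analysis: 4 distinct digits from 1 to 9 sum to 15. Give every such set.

4 distinct digits from 1–9 sum between 10 and 30.

{1,2,3,9}; {1,2,4,8}; {1,2,5,7}; {1,3,4,7}; {1,3,5,6}; {2,3,4,6}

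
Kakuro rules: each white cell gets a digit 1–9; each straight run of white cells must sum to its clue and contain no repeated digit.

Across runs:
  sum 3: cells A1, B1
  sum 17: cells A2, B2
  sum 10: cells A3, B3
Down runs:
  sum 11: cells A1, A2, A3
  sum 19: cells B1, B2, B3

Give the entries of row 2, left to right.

3 in 2 cells must be {1,2}; 17 in 2 cells must be {8,9}.
The 3 across and the 19 down share only 2, so B1 = 2.
The 17 across and the 11 down share only 8, so A2 = 8.
B2 = 17 − 8 = 9 completes the 17 across.
B3 = 19 − 11 = 8 completes the 19 down.
A1 = 3 − 2 = 1 completes the 3 across.
A3 = 10 − 8 = 2 completes the 10 across.

8 9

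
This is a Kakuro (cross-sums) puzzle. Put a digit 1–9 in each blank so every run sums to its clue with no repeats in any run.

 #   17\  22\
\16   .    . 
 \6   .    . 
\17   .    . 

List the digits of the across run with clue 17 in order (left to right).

9 8

16 in 2 cells must be {7,9}; 17 in 2 cells must be {8,9}.
The 6 across and the 22 down share only 5, so R2C2 = 5.
Given what's placed, R1C2 must be 9 to fit the 16 across and 22 down.
R2C1 = 6 − 5 = 1 completes the 6 across.
R3C1 = 9: the only remaining digit allowed by both the 17 across and the 17 down.
R3C2 = 17 − 9 = 8 completes the 17 across.
R1C1 = 16 − 9 = 7 completes the 16 across.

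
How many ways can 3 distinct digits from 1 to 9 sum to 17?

3 distinct digits from 1–9 sum between 6 and 24.

7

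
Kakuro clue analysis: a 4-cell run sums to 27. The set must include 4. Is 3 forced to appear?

No

The only way to make 27 from 4 distinct digits under that restriction is {4,6,8,9}, which does not contain 3.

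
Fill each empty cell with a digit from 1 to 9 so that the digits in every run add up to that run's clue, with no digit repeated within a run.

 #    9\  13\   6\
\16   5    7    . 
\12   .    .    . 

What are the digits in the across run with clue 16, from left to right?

5, 7, 4

R1C3 = 16 − 12 = 4 completes the 16 across.
R2C1 = 9 − 5 = 4 completes the 9 down.
R2C2 = 13 − 7 = 6 completes the 13 down.
R2C3 = 12 − 10 = 2 completes the 12 across.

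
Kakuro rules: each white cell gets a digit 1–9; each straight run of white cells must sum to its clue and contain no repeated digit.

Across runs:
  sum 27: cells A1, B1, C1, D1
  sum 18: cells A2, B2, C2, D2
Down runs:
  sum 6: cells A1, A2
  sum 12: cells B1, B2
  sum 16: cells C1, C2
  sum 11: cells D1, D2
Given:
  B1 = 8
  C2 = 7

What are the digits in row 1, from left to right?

4 8 9 6

16 in 2 cells must be {7,9}.
Given what's placed, A1 must be 4 to fit the 27 across and 6 down.
C1 = 16 − 7 = 9 completes the 16 down.
D1 = 27 − 21 = 6 completes the 27 across.
A2 = 6 − 4 = 2 completes the 6 down.
B2 = 12 − 8 = 4 completes the 12 down.
D2 = 18 − 13 = 5 completes the 18 across.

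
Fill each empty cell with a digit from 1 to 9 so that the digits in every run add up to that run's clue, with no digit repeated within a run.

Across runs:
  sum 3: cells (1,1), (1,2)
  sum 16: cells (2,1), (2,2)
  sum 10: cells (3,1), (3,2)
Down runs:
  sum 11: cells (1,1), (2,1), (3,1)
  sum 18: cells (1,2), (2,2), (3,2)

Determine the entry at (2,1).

7

3 in 2 cells must be {1,2}; 16 in 2 cells must be {7,9}.
The 16 across and the 11 down share only 7, so (2,1) = 7.
(2,2) = 16 − 7 = 9 completes the 16 across.
Given what's placed, (1,1) must be 1 to fit the 3 across and 11 down.
(1,2) = 3 − 1 = 2 completes the 3 across.
(3,1) = 11 − 8 = 3 completes the 11 down.
(3,2) = 10 − 3 = 7 completes the 10 across.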